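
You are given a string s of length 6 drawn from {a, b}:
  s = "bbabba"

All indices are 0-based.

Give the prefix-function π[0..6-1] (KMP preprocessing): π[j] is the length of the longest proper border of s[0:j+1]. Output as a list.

[0, 1, 0, 1, 2, 3]

π[0] = 0
j=1 s[j]='b': π[1]=1 (border 'b')
j=2 s[j]='a': k: 1→0; π[2]=0 (border '')
j=3 s[j]='b': π[3]=1 (border 'b')
j=4 s[j]='b': π[4]=2 (border 'bb')
j=5 s[j]='a': π[5]=3 (border 'bba')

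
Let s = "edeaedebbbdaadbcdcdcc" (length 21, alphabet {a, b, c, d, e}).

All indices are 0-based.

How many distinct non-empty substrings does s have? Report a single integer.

208

sorted suffixes:
  #0 SA[0]=11  'aadbcdcdcc'
  #1 SA[1]=12  'adbcdcdcc'
  #2 SA[2]=3  'aedebbbdaadbcdcdcc'
  #3 SA[3]=7  'bbbdaadbcdcdcc'
  #4 SA[4]=8  'bbdaadbcdcdcc'
  #5 SA[5]=14  'bcdcdcc'
  #6 SA[6]=9  'bdaadbcdcdcc'
  #7 SA[7]=20  'c'
  #8 SA[8]=19  'cc'
  #9 SA[9]=17  'cdcc'
  #10 SA[10]=15  'cdcdcc'
  #11 SA[11]=10  'daadbcdcdcc'
  #12 SA[12]=13  'dbcdcdcc'
  #13 SA[13]=18  'dcc'
  #14 SA[14]=16  'dcdcc'
  #15 SA[15]=1  'deaedebbbdaadbcdcdcc'
  #16 SA[16]=5  'debbbdaadbcdcdcc'
  #17 SA[17]=2  'eaedebbbdaadbcdcdcc'
  #18 SA[18]=6  'ebbbdaadbcdcdcc'
  #19 SA[19]=0  'edeaedebbbdaadbcdcdcc'
  #20 SA[20]=4  'edebbbdaadbcdcdcc'

SA = [11, 12, 3, 7, 8, 14, 9, 20, 19, 17, 15, 10, 13, 18, 16, 1, 5, 2, 6, 0, 4]
[i] adj suffixes → lcp
  [1] 11/12 → 1 ('a')
  [2] 12/3 → 1 ('a')
  [3] 3/7 → 0 ('')
  [4] 7/8 → 2 ('bb')
  [5] 8/14 → 1 ('b')
  [6] 14/9 → 1 ('b')
  [7] 9/20 → 0 ('')
  [8] 20/19 → 1 ('c')
  [9] 19/17 → 1 ('c')
  [10] 17/15 → 3 ('cdc')
  [11] 15/10 → 0 ('')
  [12] 10/13 → 1 ('d')
  [13] 13/18 → 1 ('d')
  [14] 18/16 → 2 ('dc')
  [15] 16/1 → 1 ('d')
  [16] 1/5 → 2 ('de')
  [17] 5/2 → 0 ('')
  [18] 2/6 → 1 ('e')
  [19] 6/0 → 1 ('e')
  [20] 0/4 → 3 ('ede')

n(n+1)/2 = 21·22/2 = 231
Σ LCP = 0 + 1 + 1 + 0 + 2 + 1 + 1 + 0 + 1 + 1 + 3 + 0 + 1 + 1 + 2 + 1 + 2 + 0 + 1 + 1 + 3 = 23
distinct = 231 − 23 = 208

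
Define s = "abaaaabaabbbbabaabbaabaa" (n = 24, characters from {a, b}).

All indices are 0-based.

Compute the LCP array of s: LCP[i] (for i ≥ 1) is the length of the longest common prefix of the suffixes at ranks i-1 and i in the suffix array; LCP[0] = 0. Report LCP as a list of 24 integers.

rank→(start, suffix):
  0 → (23, 'a')
  1 → (22, 'aa')
  2 → (2, 'aaaabaabbbbabaabbaabaa')
  3 → (3, 'aaabaabbbbabaabbaabaa')
  4 → (19, 'aabaa')
  5 → (4, 'aabaabbbbabaabbaabaa')
  6 → (15, 'aabbaabaa')
  7 → (7, 'aabbbbabaabbaabaa')
  8 → (20, 'abaa')
  9 → (0, 'abaaaabaabbbbabaabbaabaa')
  10 → (13, 'abaabbaabaa')
  11 → (5, 'abaabbbbabaabbaabaa')
  12 → (16, 'abbaabaa')
  13 → (8, 'abbbbabaabbaabaa')
  14 → (21, 'baa')
  15 → (1, 'baaaabaabbbbabaabbaabaa')
  16 → (18, 'baabaa')
  17 → (14, 'baabbaabaa')
  18 → (6, 'baabbbbabaabbaabaa')
  19 → (12, 'babaabbaabaa')
  20 → (17, 'bbaabaa')
  21 → (11, 'bbabaabbaabaa')
  22 → (10, 'bbbabaabbaabaa')
  23 → (9, 'bbbbabaabbaabaa')

SA = [23, 22, 2, 3, 19, 4, 15, 7, 20, 0, 13, 5, 16, 8, 21, 1, 18, 14, 6, 12, 17, 11, 10, 9]
rank  pair      lcp
   1  s[23:],s[22:]  1  'a'
   2  s[22:],s[2:]  2  'aa'
   3  s[2:],s[3:]  3  'aaa'
   4  s[3:],s[19:]  2  'aa'
   5  s[19:],s[4:]  5  'aabaa'
   6  s[4:],s[15:]  3  'aab'
   7  s[15:],s[7:]  4  'aabb'
   8  s[7:],s[20:]  1  'a'
   9  s[20:],s[0:]  4  'abaa'
  10  s[0:],s[13:]  4  'abaa'
  11  s[13:],s[5:]  6  'abaabb'
  12  s[5:],s[16:]  2  'ab'
  13  s[16:],s[8:]  3  'abb'
  14  s[8:],s[21:]  0  ''
  15  s[21:],s[1:]  3  'baa'
  16  s[1:],s[18:]  3  'baa'
  17  s[18:],s[14:]  4  'baab'
  18  s[14:],s[6:]  5  'baabb'
  19  s[6:],s[12:]  2  'ba'
  20  s[12:],s[17:]  1  'b'
  21  s[17:],s[11:]  3  'bba'
  22  s[11:],s[10:]  2  'bb'
  23  s[10:],s[9:]  3  'bbb'

[0, 1, 2, 3, 2, 5, 3, 4, 1, 4, 4, 6, 2, 3, 0, 3, 3, 4, 5, 2, 1, 3, 2, 3]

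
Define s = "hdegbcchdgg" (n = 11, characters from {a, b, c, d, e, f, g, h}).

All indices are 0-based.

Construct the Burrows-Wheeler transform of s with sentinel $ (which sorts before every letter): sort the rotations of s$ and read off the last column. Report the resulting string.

ggbchhdged$c

rank  rotation      last
    0  $hdegbcchdgg  g
    1  bcchdgg$hdeg  g
    2  cchdgg$hdegb  b
    3  chdgg$hdegbc  c
    4  degbcchdgg$h  h
    5  dgg$hdegbcch  h
    6  egbcchdgg$hd  d
    7  g$hdegbcchdg  g
    8  gbcchdgg$hde  e
    9  gg$hdegbcchd  d
   10  hdegbcchdgg$  $
   11  hdgg$hdegbcc  c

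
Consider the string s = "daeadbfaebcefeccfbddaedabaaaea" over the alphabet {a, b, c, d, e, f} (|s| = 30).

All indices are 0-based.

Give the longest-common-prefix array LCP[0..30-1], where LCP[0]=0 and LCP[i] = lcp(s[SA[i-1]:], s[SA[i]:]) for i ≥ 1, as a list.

sorted suffixes:
  #0 SA[0]=29  'a'
  #1 SA[1]=25  'aaaea'
  #2 SA[2]=26  'aaea'
  #3 SA[3]=23  'abaaaea'
  #4 SA[4]=3  'adbfaebcefeccfbddaedabaaaea'
  #5 SA[5]=27  'aea'
  #6 SA[6]=1  'aeadbfaebcefeccfbddaedabaaaea'
  #7 SA[7]=7  'aebcefeccfbddaedabaaaea'
  #8 SA[8]=20  'aedabaaaea'
  #9 SA[9]=24  'baaaea'
  #10 SA[10]=9  'bcefeccfbddaedabaaaea'
  #11 SA[11]=17  'bddaedabaaaea'
  #12 SA[12]=5  'bfaebcefeccfbddaedabaaaea'
  #13 SA[13]=14  'ccfbddaedabaaaea'
  #14 SA[14]=10  'cefeccfbddaedabaaaea'
  #15 SA[15]=15  'cfbddaedabaaaea'
  #16 SA[16]=22  'dabaaaea'
  #17 SA[17]=0  'daeadbfaebcefeccfbddaedabaaaea'
  #18 SA[18]=19  'daedabaaaea'
  #19 SA[19]=4  'dbfaebcefeccfbddaedabaaaea'
  #20 SA[20]=18  'ddaedabaaaea'
  #21 SA[21]=28  'ea'
  #22 SA[22]=2  'eadbfaebcefeccfbddaedabaaaea'
  #23 SA[23]=8  'ebcefeccfbddaedabaaaea'
  #24 SA[24]=13  'eccfbddaedabaaaea'
  #25 SA[25]=21  'edabaaaea'
  #26 SA[26]=11  'efeccfbddaedabaaaea'
  #27 SA[27]=6  'faebcefeccfbddaedabaaaea'
  #28 SA[28]=16  'fbddaedabaaaea'
  #29 SA[29]=12  'feccfbddaedabaaaea'

SA = [29, 25, 26, 23, 3, 27, 1, 7, 20, 24, 9, 17, 5, 14, 10, 15, 22, 0, 19, 4, 18, 28, 2, 8, 13, 21, 11, 6, 16, 12]
rank  pair      lcp
   1  s[29:],s[25:]  1  'a'
   2  s[25:],s[26:]  2  'aa'
   3  s[26:],s[23:]  1  'a'
   4  s[23:],s[3:]  1  'a'
   5  s[3:],s[27:]  1  'a'
   6  s[27:],s[1:]  3  'aea'
   7  s[1:],s[7:]  2  'ae'
   8  s[7:],s[20:]  2  'ae'
   9  s[20:],s[24:]  0  ''
  10  s[24:],s[9:]  1  'b'
  11  s[9:],s[17:]  1  'b'
  12  s[17:],s[5:]  1  'b'
  13  s[5:],s[14:]  0  ''
  14  s[14:],s[10:]  1  'c'
  15  s[10:],s[15:]  1  'c'
  16  s[15:],s[22:]  0  ''
  17  s[22:],s[0:]  2  'da'
  18  s[0:],s[19:]  3  'dae'
  19  s[19:],s[4:]  1  'd'
  20  s[4:],s[18:]  1  'd'
  21  s[18:],s[28:]  0  ''
  22  s[28:],s[2:]  2  'ea'
  23  s[2:],s[8:]  1  'e'
  24  s[8:],s[13:]  1  'e'
  25  s[13:],s[21:]  1  'e'
  26  s[21:],s[11:]  1  'e'
  27  s[11:],s[6:]  0  ''
  28  s[6:],s[16:]  1  'f'
  29  s[16:],s[12:]  1  'f'

[0, 1, 2, 1, 1, 1, 3, 2, 2, 0, 1, 1, 1, 0, 1, 1, 0, 2, 3, 1, 1, 0, 2, 1, 1, 1, 1, 0, 1, 1]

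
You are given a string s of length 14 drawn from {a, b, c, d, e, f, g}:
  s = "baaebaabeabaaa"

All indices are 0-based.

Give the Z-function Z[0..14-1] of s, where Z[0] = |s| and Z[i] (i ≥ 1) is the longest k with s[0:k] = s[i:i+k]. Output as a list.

[14, 0, 0, 0, 3, 0, 0, 1, 0, 0, 3, 0, 0, 0]

Z[0]=14
i=1: fresh scan; Z[1]=0
i=2: fresh scan; Z[2]=0
i=3: fresh scan; Z[3]=0
i=4: fresh scan; Z[4]=3 grow→box=[4,7)
i=5: min(r-i=2, Z[1]=0)=0; Z[5]=0
i=6: min(r-i=1, Z[2]=0)=0; Z[6]=0
i=7: fresh scan; Z[7]=1 grow→box=[7,8)
i=8: fresh scan; Z[8]=0
i=9: fresh scan; Z[9]=0
i=10: fresh scan; Z[10]=3 grow→box=[10,13)
i=11: min(r-i=2, Z[1]=0)=0; Z[11]=0
i=12: min(r-i=1, Z[2]=0)=0; Z[12]=0
i=13: fresh scan; Z[13]=0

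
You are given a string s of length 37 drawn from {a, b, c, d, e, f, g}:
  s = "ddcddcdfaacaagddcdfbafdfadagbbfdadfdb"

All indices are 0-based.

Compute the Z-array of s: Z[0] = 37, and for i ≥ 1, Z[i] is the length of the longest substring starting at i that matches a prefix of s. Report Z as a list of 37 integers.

Z[0]=37
i=1: i≥r, start 0; Z[1]=1 extend→box=[1,2)
i=2: i≥r, start 0; Z[2]=0
i=3: i≥r, start 0; Z[3]=4 extend→box=[3,7)
i=4: min(r-i=3, Z[1]=1)=1; Z[4]=1
i=5: min(r-i=2, Z[2]=0)=0; Z[5]=0
i=6: min(r-i=1, Z[3]=4)=1; Z[6]=1
i=7: i≥r, start 0; Z[7]=0
i=8: i≥r, start 0; Z[8]=0
i=9: i≥r, start 0; Z[9]=0
i=10: i≥r, start 0; Z[10]=0
i=11: i≥r, start 0; Z[11]=0
i=12: i≥r, start 0; Z[12]=0
i=13: i≥r, start 0; Z[13]=0
i=14: i≥r, start 0; Z[14]=4 extend→box=[14,18)
i=15: min(r-i=3, Z[1]=1)=1; Z[15]=1
i=16: min(r-i=2, Z[2]=0)=0; Z[16]=0
i=17: min(r-i=1, Z[3]=4)=1; Z[17]=1
i=18: i≥r, start 0; Z[18]=0
i=19: i≥r, start 0; Z[19]=0
i=20: i≥r, start 0; Z[20]=0
i=21: i≥r, start 0; Z[21]=0
i=22: i≥r, start 0; Z[22]=1 extend→box=[22,23)
i=23: i≥r, start 0; Z[23]=0
i=24: i≥r, start 0; Z[24]=0
i=25: i≥r, start 0; Z[25]=1 extend→box=[25,26)
i=26: i≥r, start 0; Z[26]=0
i=27: i≥r, start 0; Z[27]=0
i=28: i≥r, start 0; Z[28]=0
i=29: i≥r, start 0; Z[29]=0
i=30: i≥r, start 0; Z[30]=0
i=31: i≥r, start 0; Z[31]=1 extend→box=[31,32)
i=32: i≥r, start 0; Z[32]=0
i=33: i≥r, start 0; Z[33]=1 extend→box=[33,34)
i=34: i≥r, start 0; Z[34]=0
i=35: i≥r, start 0; Z[35]=1 extend→box=[35,36)
i=36: i≥r, start 0; Z[36]=0

[37, 1, 0, 4, 1, 0, 1, 0, 0, 0, 0, 0, 0, 0, 4, 1, 0, 1, 0, 0, 0, 0, 1, 0, 0, 1, 0, 0, 0, 0, 0, 1, 0, 1, 0, 1, 0]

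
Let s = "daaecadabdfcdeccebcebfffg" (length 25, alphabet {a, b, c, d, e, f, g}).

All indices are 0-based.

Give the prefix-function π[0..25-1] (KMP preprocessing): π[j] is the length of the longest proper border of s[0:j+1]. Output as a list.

π[0] = 0
j=1 s[j]='a': π[1]=0 (border '')
j=2 s[j]='a': π[2]=0 (border '')
j=3 s[j]='e': π[3]=0 (border '')
j=4 s[j]='c': π[4]=0 (border '')
j=5 s[j]='a': π[5]=0 (border '')
j=6 s[j]='d': π[6]=1 (border 'd')
j=7 s[j]='a': π[7]=2 (border 'da')
j=8 s[j]='b': k: 2→0; π[8]=0 (border '')
j=9 s[j]='d': π[9]=1 (border 'd')
j=10 s[j]='f': k: 1→0; π[10]=0 (border '')
j=11 s[j]='c': π[11]=0 (border '')
j=12 s[j]='d': π[12]=1 (border 'd')
j=13 s[j]='e': k: 1→0; π[13]=0 (border '')
j=14 s[j]='c': π[14]=0 (border '')
j=15 s[j]='c': π[15]=0 (border '')
j=16 s[j]='e': π[16]=0 (border '')
j=17 s[j]='b': π[17]=0 (border '')
j=18 s[j]='c': π[18]=0 (border '')
j=19 s[j]='e': π[19]=0 (border '')
j=20 s[j]='b': π[20]=0 (border '')
j=21 s[j]='f': π[21]=0 (border '')
j=22 s[j]='f': π[22]=0 (border '')
j=23 s[j]='f': π[23]=0 (border '')
j=24 s[j]='g': π[24]=0 (border '')

[0, 0, 0, 0, 0, 0, 1, 2, 0, 1, 0, 0, 1, 0, 0, 0, 0, 0, 0, 0, 0, 0, 0, 0, 0]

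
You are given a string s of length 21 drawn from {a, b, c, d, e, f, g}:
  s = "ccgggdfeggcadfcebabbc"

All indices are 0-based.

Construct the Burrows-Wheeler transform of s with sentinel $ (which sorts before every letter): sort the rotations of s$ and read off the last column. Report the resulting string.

cbceabbg$fcagcfddggegc

rank  rotation                last
    0  $ccgggdfeggcadfcebabbc  c
    1  abbc$ccgggdfeggcadfceb  b
    2  adfcebabbc$ccgggdfeggc  c
    3  babbc$ccgggdfeggcadfce  e
    4  bbc$ccgggdfeggcadfceba  a
    5  bc$ccgggdfeggcadfcebab  b
    6  c$ccgggdfeggcadfcebabb  b
    7  cadfcebabbc$ccgggdfegg  g
    8  ccgggdfeggcadfcebabbc$  $
    9  cebabbc$ccgggdfeggcadf  f
   10  cgggdfeggcadfcebabbc$c  c
   11  dfcebabbc$ccgggdfeggca  a
   12  dfeggcadfcebabbc$ccggg  g
   13  ebabbc$ccgggdfeggcadfc  c
   14  eggcadfcebabbc$ccgggdf  f
   15  fcebabbc$ccgggdfeggcad  d
   16  feggcadfcebabbc$ccgggd  d
   17  gcadfcebabbc$ccgggdfeg  g
   18  gdfeggcadfcebabbc$ccgg  g
   19  ggcadfcebabbc$ccgggdfe  e
   20  ggdfeggcadfcebabbc$ccg  g
   21  gggdfeggcadfcebabbc$cc  c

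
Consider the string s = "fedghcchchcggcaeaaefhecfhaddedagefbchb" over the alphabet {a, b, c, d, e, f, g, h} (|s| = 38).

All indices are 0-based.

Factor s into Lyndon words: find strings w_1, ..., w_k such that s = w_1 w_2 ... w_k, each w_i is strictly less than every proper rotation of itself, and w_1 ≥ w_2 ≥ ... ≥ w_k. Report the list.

emit factor 1: 'f' (i=0, period=1)
emit factor 2: 'e' (i=1, period=1)
emit factor 3: 'dgh' (i=2, period=3)
emit factor 4: 'cchchcgg' (i=5, period=8)
emit factor 5: 'c' (i=13, period=1)
emit factor 6: 'ae' (i=14, period=2)
emit factor 7: 'aaefhecfhaddedagefbchb' (i=16, period=22)

["f", "e", "dgh", "cchchcgg", "c", "ae", "aaefhecfhaddedagefbchb"]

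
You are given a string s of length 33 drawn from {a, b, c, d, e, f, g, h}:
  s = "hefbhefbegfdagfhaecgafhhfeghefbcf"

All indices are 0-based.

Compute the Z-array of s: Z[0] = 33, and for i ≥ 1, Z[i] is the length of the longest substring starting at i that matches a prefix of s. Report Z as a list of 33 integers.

[33, 0, 0, 0, 4, 0, 0, 0, 0, 0, 0, 0, 0, 0, 0, 1, 0, 0, 0, 0, 0, 0, 1, 1, 0, 0, 0, 4, 0, 0, 0, 0, 0]

Z[0]=33
i=1: outside box; Z[1]=0
i=2: outside box; Z[2]=0
i=3: outside box; Z[3]=0
i=4: outside box; Z[4]=4 extend→box=[4,8)
i=5: min(r-i=3, Z[1]=0)=0; Z[5]=0
i=6: min(r-i=2, Z[2]=0)=0; Z[6]=0
i=7: min(r-i=1, Z[3]=0)=0; Z[7]=0
i=8: outside box; Z[8]=0
i=9: outside box; Z[9]=0
i=10: outside box; Z[10]=0
i=11: outside box; Z[11]=0
i=12: outside box; Z[12]=0
i=13: outside box; Z[13]=0
i=14: outside box; Z[14]=0
i=15: outside box; Z[15]=1 extend→box=[15,16)
i=16: outside box; Z[16]=0
i=17: outside box; Z[17]=0
i=18: outside box; Z[18]=0
i=19: outside box; Z[19]=0
i=20: outside box; Z[20]=0
i=21: outside box; Z[21]=0
i=22: outside box; Z[22]=1 extend→box=[22,23)
i=23: outside box; Z[23]=1 extend→box=[23,24)
i=24: outside box; Z[24]=0
i=25: outside box; Z[25]=0
i=26: outside box; Z[26]=0
i=27: outside box; Z[27]=4 extend→box=[27,31)
i=28: min(r-i=3, Z[1]=0)=0; Z[28]=0
i=29: min(r-i=2, Z[2]=0)=0; Z[29]=0
i=30: min(r-i=1, Z[3]=0)=0; Z[30]=0
i=31: outside box; Z[31]=0
i=32: outside box; Z[32]=0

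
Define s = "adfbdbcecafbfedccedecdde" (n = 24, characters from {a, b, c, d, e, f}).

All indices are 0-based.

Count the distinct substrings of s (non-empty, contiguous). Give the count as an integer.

277

rank→(start, suffix):
  0 → (0, 'adfbdbcecafbfedccedecdde')
  1 → (9, 'afbfedccedecdde')
  2 → (5, 'bcecafbfedccedecdde')
  3 → (3, 'bdbcecafbfedccedecdde')
  4 → (11, 'bfedccedecdde')
  5 → (8, 'cafbfedccedecdde')
  6 → (15, 'ccedecdde')
  7 → (20, 'cdde')
  8 → (6, 'cecafbfedccedecdde')
  9 → (16, 'cedecdde')
  10 → (4, 'dbcecafbfedccedecdde')
  11 → (14, 'dccedecdde')
  12 → (21, 'dde')
  13 → (22, 'de')
  14 → (18, 'decdde')
  15 → (1, 'dfbdbcecafbfedccedecdde')
  16 → (23, 'e')
  17 → (7, 'ecafbfedccedecdde')
  18 → (19, 'ecdde')
  19 → (13, 'edccedecdde')
  20 → (17, 'edecdde')
  21 → (2, 'fbdbcecafbfedccedecdde')
  22 → (10, 'fbfedccedecdde')
  23 → (12, 'fedccedecdde')

SA = [0, 9, 5, 3, 11, 8, 15, 20, 6, 16, 4, 14, 21, 22, 18, 1, 23, 7, 19, 13, 17, 2, 10, 12]
i: (SA[i-1],SA[i]) lcp shared
  1: (0,9) 1 'a'
  2: (9,5) 0 ''
  3: (5,3) 1 'b'
  4: (3,11) 1 'b'
  5: (11,8) 0 ''
  6: (8,15) 1 'c'
  7: (15,20) 1 'c'
  8: (20,6) 1 'c'
  9: (6,16) 2 'ce'
  10: (16,4) 0 ''
  11: (4,14) 1 'd'
  12: (14,21) 1 'd'
  13: (21,22) 1 'd'
  14: (22,18) 2 'de'
  15: (18,1) 1 'd'
  16: (1,23) 0 ''
  17: (23,7) 1 'e'
  18: (7,19) 2 'ec'
  19: (19,13) 1 'e'
  20: (13,17) 2 'ed'
  21: (17,2) 0 ''
  22: (2,10) 2 'fb'
  23: (10,12) 1 'f'

n(n+1)/2 = 24·25/2 = 300
Σ LCP = 0 + 1 + 0 + 1 + 1 + 0 + 1 + 1 + 1 + 2 + 0 + 1 + 1 + 1 + 2 + 1 + 0 + 1 + 2 + 1 + 2 + 0 + 2 + 1 = 23
distinct = 300 − 23 = 277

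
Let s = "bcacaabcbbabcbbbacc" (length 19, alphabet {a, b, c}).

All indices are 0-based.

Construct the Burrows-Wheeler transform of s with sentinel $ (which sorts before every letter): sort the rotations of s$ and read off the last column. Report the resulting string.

ccabcbbbcbc$aacabbba

rank  rotation              last
    0  $bcacaabcbbabcbbbacc  c
    1  aabcbbabcbbbacc$bcac  c
    2  abcbbabcbbbacc$bcaca  a
    3  abcbbbacc$bcacaabcbb  b
    4  acaabcbbabcbbbacc$bc  c
    5  acc$bcacaabcbbabcbbb  b
    6  babcbbbacc$bcacaabcb  b
    7  bacc$bcacaabcbbabcbb  b
    8  bbabcbbbacc$bcacaabc  c
    9  bbacc$bcacaabcbbabcb  b
   10  bbbacc$bcacaabcbbabc  c
   11  bcacaabcbbabcbbbacc$  $
   12  bcbbabcbbbacc$bcacaa  a
   13  bcbbbacc$bcacaabcbba  a
   14  c$bcacaabcbbabcbbbac  c
   15  caabcbbabcbbbacc$bca  a
   16  cacaabcbbabcbbbacc$b  b
   17  cbbabcbbbacc$bcacaab  b
   18  cbbbacc$bcacaabcbbab  b
   19  cc$bcacaabcbbabcbbba  a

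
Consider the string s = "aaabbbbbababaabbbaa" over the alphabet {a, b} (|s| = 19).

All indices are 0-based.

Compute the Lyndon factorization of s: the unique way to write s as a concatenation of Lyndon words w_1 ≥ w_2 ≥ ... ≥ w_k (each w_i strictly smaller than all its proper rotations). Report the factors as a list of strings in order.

emit factor 1: 'aaabbbbbababaabbb' (i=0, period=17)
emit factor 2: 'a' (i=17, period=1)
emit factor 3: 'a' (i=18, period=1)

["aaabbbbbababaabbb", "a", "a"]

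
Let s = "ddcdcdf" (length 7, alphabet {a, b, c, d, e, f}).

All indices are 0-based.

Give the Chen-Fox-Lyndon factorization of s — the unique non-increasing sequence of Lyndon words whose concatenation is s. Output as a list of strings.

emit factor 1: 'd' (i=0, period=1)
emit factor 2: 'd' (i=1, period=1)
emit factor 3: 'cdcdf' (i=2, period=5)

["d", "d", "cdcdf"]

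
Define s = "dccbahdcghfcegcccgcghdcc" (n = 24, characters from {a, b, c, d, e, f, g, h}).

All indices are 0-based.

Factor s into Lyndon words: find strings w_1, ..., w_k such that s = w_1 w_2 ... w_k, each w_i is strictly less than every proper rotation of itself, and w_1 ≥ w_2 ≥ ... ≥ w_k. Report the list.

emit factor 1: 'd' (i=0, period=1)
emit factor 2: 'c' (i=1, period=1)
emit factor 3: 'c' (i=2, period=1)
emit factor 4: 'b' (i=3, period=1)
emit factor 5: 'ahdcghfcegcccgcghdcc' (i=4, period=20)

["d", "c", "c", "b", "ahdcghfcegcccgcghdcc"]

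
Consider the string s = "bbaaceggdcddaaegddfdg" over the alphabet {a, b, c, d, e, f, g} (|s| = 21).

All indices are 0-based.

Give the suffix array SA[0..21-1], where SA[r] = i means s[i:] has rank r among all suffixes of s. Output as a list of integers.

[2, 12, 3, 13, 1, 0, 9, 4, 11, 8, 10, 16, 17, 19, 14, 5, 18, 20, 7, 15, 6]

rank→(start, suffix):
  0 → (2, 'aaceggdcddaaegddfdg')
  1 → (12, 'aaegddfdg')
  2 → (3, 'aceggdcddaaegddfdg')
  3 → (13, 'aegddfdg')
  4 → (1, 'baaceggdcddaaegddfdg')
  5 → (0, 'bbaaceggdcddaaegddfdg')
  6 → (9, 'cddaaegddfdg')
  7 → (4, 'ceggdcddaaegddfdg')
  8 → (11, 'daaegddfdg')
  9 → (8, 'dcddaaegddfdg')
  10 → (10, 'ddaaegddfdg')
  11 → (16, 'ddfdg')
  12 → (17, 'dfdg')
  13 → (19, 'dg')
  14 → (14, 'egddfdg')
  15 → (5, 'eggdcddaaegddfdg')
  16 → (18, 'fdg')
  17 → (20, 'g')
  18 → (7, 'gdcddaaegddfdg')
  19 → (15, 'gddfdg')
  20 → (6, 'ggdcddaaegddfdg')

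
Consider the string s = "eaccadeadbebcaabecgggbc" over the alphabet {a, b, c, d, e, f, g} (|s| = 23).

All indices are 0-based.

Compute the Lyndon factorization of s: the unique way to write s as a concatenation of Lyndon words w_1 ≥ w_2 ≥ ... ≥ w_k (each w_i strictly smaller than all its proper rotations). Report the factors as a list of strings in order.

emit factor 1: 'e' (i=0, period=1)
emit factor 2: 'accadeadbebc' (i=1, period=12)
emit factor 3: 'aabecgggbc' (i=13, period=10)

["e", "accadeadbebc", "aabecgggbc"]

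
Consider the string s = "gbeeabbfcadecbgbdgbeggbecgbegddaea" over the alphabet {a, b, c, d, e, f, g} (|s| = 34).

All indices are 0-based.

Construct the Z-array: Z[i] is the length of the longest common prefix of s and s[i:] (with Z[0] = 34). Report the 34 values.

[34, 0, 0, 0, 0, 0, 0, 0, 0, 0, 0, 0, 0, 0, 2, 0, 0, 3, 0, 0, 1, 3, 0, 0, 0, 3, 0, 0, 1, 0, 0, 0, 0, 0]

Z[0]=34
i=1: outside box; Z[1]=0
i=2: outside box; Z[2]=0
i=3: outside box; Z[3]=0
i=4: outside box; Z[4]=0
i=5: outside box; Z[5]=0
i=6: outside box; Z[6]=0
i=7: outside box; Z[7]=0
i=8: outside box; Z[8]=0
i=9: outside box; Z[9]=0
i=10: outside box; Z[10]=0
i=11: outside box; Z[11]=0
i=12: outside box; Z[12]=0
i=13: outside box; Z[13]=0
i=14: outside box; Z[14]=2 scan→box=[14,16)
i=15: min(r-i=1, Z[1]=0)=0; Z[15]=0
i=16: outside box; Z[16]=0
i=17: outside box; Z[17]=3 scan→box=[17,20)
i=18: min(r-i=2, Z[1]=0)=0; Z[18]=0
i=19: min(r-i=1, Z[2]=0)=0; Z[19]=0
i=20: outside box; Z[20]=1 scan→box=[20,21)
i=21: outside box; Z[21]=3 scan→box=[21,24)
i=22: min(r-i=2, Z[1]=0)=0; Z[22]=0
i=23: min(r-i=1, Z[2]=0)=0; Z[23]=0
i=24: outside box; Z[24]=0
i=25: outside box; Z[25]=3 scan→box=[25,28)
i=26: min(r-i=2, Z[1]=0)=0; Z[26]=0
i=27: min(r-i=1, Z[2]=0)=0; Z[27]=0
i=28: outside box; Z[28]=1 scan→box=[28,29)
i=29: outside box; Z[29]=0
i=30: outside box; Z[30]=0
i=31: outside box; Z[31]=0
i=32: outside box; Z[32]=0
i=33: outside box; Z[33]=0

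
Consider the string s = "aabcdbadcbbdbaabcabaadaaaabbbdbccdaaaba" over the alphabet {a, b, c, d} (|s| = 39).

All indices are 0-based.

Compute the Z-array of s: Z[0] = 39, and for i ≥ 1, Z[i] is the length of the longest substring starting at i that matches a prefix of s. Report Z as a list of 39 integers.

[39, 1, 0, 0, 0, 0, 1, 0, 0, 0, 0, 0, 0, 4, 1, 0, 0, 1, 0, 2, 1, 0, 2, 2, 3, 1, 0, 0, 0, 0, 0, 0, 0, 0, 2, 3, 1, 0, 1]

Z[0]=39
i=1: i≥r, start 0; Z[1]=1 grow→box=[1,2)
i=2: i≥r, start 0; Z[2]=0
i=3: i≥r, start 0; Z[3]=0
i=4: i≥r, start 0; Z[4]=0
i=5: i≥r, start 0; Z[5]=0
i=6: i≥r, start 0; Z[6]=1 grow→box=[6,7)
i=7: i≥r, start 0; Z[7]=0
i=8: i≥r, start 0; Z[8]=0
i=9: i≥r, start 0; Z[9]=0
i=10: i≥r, start 0; Z[10]=0
i=11: i≥r, start 0; Z[11]=0
i=12: i≥r, start 0; Z[12]=0
i=13: i≥r, start 0; Z[13]=4 grow→box=[13,17)
i=14: min(r-i=3, Z[1]=1)=1; Z[14]=1
i=15: min(r-i=2, Z[2]=0)=0; Z[15]=0
i=16: min(r-i=1, Z[3]=0)=0; Z[16]=0
i=17: i≥r, start 0; Z[17]=1 grow→box=[17,18)
i=18: i≥r, start 0; Z[18]=0
i=19: i≥r, start 0; Z[19]=2 grow→box=[19,21)
i=20: min(r-i=1, Z[1]=1)=1; Z[20]=1
i=21: i≥r, start 0; Z[21]=0
i=22: i≥r, start 0; Z[22]=2 grow→box=[22,24)
i=23: min(r-i=1, Z[1]=1)=1; Z[23]=2 grow→box=[23,25)
i=24: min(r-i=1, Z[1]=1)=1; Z[24]=3 grow→box=[24,27)
i=25: min(r-i=2, Z[1]=1)=1; Z[25]=1
i=26: min(r-i=1, Z[2]=0)=0; Z[26]=0
i=27: i≥r, start 0; Z[27]=0
i=28: i≥r, start 0; Z[28]=0
i=29: i≥r, start 0; Z[29]=0
i=30: i≥r, start 0; Z[30]=0
i=31: i≥r, start 0; Z[31]=0
i=32: i≥r, start 0; Z[32]=0
i=33: i≥r, start 0; Z[33]=0
i=34: i≥r, start 0; Z[34]=2 grow→box=[34,36)
i=35: min(r-i=1, Z[1]=1)=1; Z[35]=3 grow→box=[35,38)
i=36: min(r-i=2, Z[1]=1)=1; Z[36]=1
i=37: min(r-i=1, Z[2]=0)=0; Z[37]=0
i=38: i≥r, start 0; Z[38]=1 grow→box=[38,39)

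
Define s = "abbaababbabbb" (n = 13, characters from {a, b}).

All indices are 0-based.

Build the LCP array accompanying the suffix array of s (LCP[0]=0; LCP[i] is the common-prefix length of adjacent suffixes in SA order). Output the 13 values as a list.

sorted suffixes:
  #0 SA[0]=3  'aababbabbb'
  #1 SA[1]=4  'ababbabbb'
  #2 SA[2]=0  'abbaababbabbb'
  #3 SA[3]=6  'abbabbb'
  #4 SA[4]=9  'abbb'
  #5 SA[5]=12  'b'
  #6 SA[6]=2  'baababbabbb'
  #7 SA[7]=5  'babbabbb'
  #8 SA[8]=8  'babbb'
  #9 SA[9]=11  'bb'
  #10 SA[10]=1  'bbaababbabbb'
  #11 SA[11]=7  'bbabbb'
  #12 SA[12]=10  'bbb'

SA = [3, 4, 0, 6, 9, 12, 2, 5, 8, 11, 1, 7, 10]
rank  pair      lcp
   1  s[3:],s[4:]  1  'a'
   2  s[4:],s[0:]  2  'ab'
   3  s[0:],s[6:]  4  'abba'
   4  s[6:],s[9:]  3  'abb'
   5  s[9:],s[12:]  0  ''
   6  s[12:],s[2:]  1  'b'
   7  s[2:],s[5:]  2  'ba'
   8  s[5:],s[8:]  4  'babb'
   9  s[8:],s[11:]  1  'b'
  10  s[11:],s[1:]  2  'bb'
  11  s[1:],s[7:]  3  'bba'
  12  s[7:],s[10:]  2  'bb'

[0, 1, 2, 4, 3, 0, 1, 2, 4, 1, 2, 3, 2]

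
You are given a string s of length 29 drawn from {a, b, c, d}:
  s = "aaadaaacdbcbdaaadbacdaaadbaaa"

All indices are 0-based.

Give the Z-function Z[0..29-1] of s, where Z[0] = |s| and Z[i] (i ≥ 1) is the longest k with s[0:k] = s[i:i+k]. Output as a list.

[29, 2, 1, 0, 3, 2, 1, 0, 0, 0, 0, 0, 0, 4, 2, 1, 0, 0, 1, 0, 0, 4, 2, 1, 0, 0, 3, 2, 1]

Z[0]=29
i=1: i≥r, start 0; Z[1]=2 grow→box=[1,3)
i=2: min(r-i=1, Z[1]=2)=1; Z[2]=1
i=3: i≥r, start 0; Z[3]=0
i=4: i≥r, start 0; Z[4]=3 grow→box=[4,7)
i=5: min(r-i=2, Z[1]=2)=2; Z[5]=2
i=6: min(r-i=1, Z[2]=1)=1; Z[6]=1
i=7: i≥r, start 0; Z[7]=0
i=8: i≥r, start 0; Z[8]=0
i=9: i≥r, start 0; Z[9]=0
i=10: i≥r, start 0; Z[10]=0
i=11: i≥r, start 0; Z[11]=0
i=12: i≥r, start 0; Z[12]=0
i=13: i≥r, start 0; Z[13]=4 grow→box=[13,17)
i=14: min(r-i=3, Z[1]=2)=2; Z[14]=2
i=15: min(r-i=2, Z[2]=1)=1; Z[15]=1
i=16: min(r-i=1, Z[3]=0)=0; Z[16]=0
i=17: i≥r, start 0; Z[17]=0
i=18: i≥r, start 0; Z[18]=1 grow→box=[18,19)
i=19: i≥r, start 0; Z[19]=0
i=20: i≥r, start 0; Z[20]=0
i=21: i≥r, start 0; Z[21]=4 grow→box=[21,25)
i=22: min(r-i=3, Z[1]=2)=2; Z[22]=2
i=23: min(r-i=2, Z[2]=1)=1; Z[23]=1
i=24: min(r-i=1, Z[3]=0)=0; Z[24]=0
i=25: i≥r, start 0; Z[25]=0
i=26: i≥r, start 0; Z[26]=3 grow→box=[26,29)
i=27: min(r-i=2, Z[1]=2)=2; Z[27]=2
i=28: min(r-i=1, Z[2]=1)=1; Z[28]=1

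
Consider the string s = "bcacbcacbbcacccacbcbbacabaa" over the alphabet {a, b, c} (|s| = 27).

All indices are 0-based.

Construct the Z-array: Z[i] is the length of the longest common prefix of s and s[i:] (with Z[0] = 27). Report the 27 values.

[27, 0, 0, 0, 5, 0, 0, 0, 1, 4, 0, 0, 0, 0, 0, 0, 0, 2, 0, 1, 1, 0, 0, 0, 1, 0, 0]

Z[0]=27
i=1: fresh scan; Z[1]=0
i=2: fresh scan; Z[2]=0
i=3: fresh scan; Z[3]=0
i=4: fresh scan; Z[4]=5 extend→box=[4,9)
i=5: min(r-i=4, Z[1]=0)=0; Z[5]=0
i=6: min(r-i=3, Z[2]=0)=0; Z[6]=0
i=7: min(r-i=2, Z[3]=0)=0; Z[7]=0
i=8: min(r-i=1, Z[4]=5)=1; Z[8]=1
i=9: fresh scan; Z[9]=4 extend→box=[9,13)
i=10: min(r-i=3, Z[1]=0)=0; Z[10]=0
i=11: min(r-i=2, Z[2]=0)=0; Z[11]=0
i=12: min(r-i=1, Z[3]=0)=0; Z[12]=0
i=13: fresh scan; Z[13]=0
i=14: fresh scan; Z[14]=0
i=15: fresh scan; Z[15]=0
i=16: fresh scan; Z[16]=0
i=17: fresh scan; Z[17]=2 extend→box=[17,19)
i=18: min(r-i=1, Z[1]=0)=0; Z[18]=0
i=19: fresh scan; Z[19]=1 extend→box=[19,20)
i=20: fresh scan; Z[20]=1 extend→box=[20,21)
i=21: fresh scan; Z[21]=0
i=22: fresh scan; Z[22]=0
i=23: fresh scan; Z[23]=0
i=24: fresh scan; Z[24]=1 extend→box=[24,25)
i=25: fresh scan; Z[25]=0
i=26: fresh scan; Z[26]=0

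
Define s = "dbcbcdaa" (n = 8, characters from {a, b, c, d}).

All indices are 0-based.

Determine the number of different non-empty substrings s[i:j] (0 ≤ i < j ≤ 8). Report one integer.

31

rank→(start, suffix):
  0 → (7, 'a')
  1 → (6, 'aa')
  2 → (1, 'bcbcdaa')
  3 → (3, 'bcdaa')
  4 → (2, 'cbcdaa')
  5 → (4, 'cdaa')
  6 → (5, 'daa')
  7 → (0, 'dbcbcdaa')

SA = [7, 6, 1, 3, 2, 4, 5, 0]
i: (SA[i-1],SA[i]) lcp shared
  1: (7,6) 1 'a'
  2: (6,1) 0 ''
  3: (1,3) 2 'bc'
  4: (3,2) 0 ''
  5: (2,4) 1 'c'
  6: (4,5) 0 ''
  7: (5,0) 1 'd'

n(n+1)/2 = 8·9/2 = 36
Σ LCP = 0 + 1 + 0 + 2 + 0 + 1 + 0 + 1 = 5
distinct = 36 − 5 = 31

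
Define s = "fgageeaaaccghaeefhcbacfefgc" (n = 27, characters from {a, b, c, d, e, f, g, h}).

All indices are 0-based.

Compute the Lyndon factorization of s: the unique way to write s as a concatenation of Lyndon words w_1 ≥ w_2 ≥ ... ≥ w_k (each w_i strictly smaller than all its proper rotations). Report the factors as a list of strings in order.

emit factor 1: 'fg' (i=0, period=2)
emit factor 2: 'agee' (i=2, period=4)
emit factor 3: 'aaaccghaeefhcbacfefgc' (i=6, period=21)

["fg", "agee", "aaaccghaeefhcbacfefgc"]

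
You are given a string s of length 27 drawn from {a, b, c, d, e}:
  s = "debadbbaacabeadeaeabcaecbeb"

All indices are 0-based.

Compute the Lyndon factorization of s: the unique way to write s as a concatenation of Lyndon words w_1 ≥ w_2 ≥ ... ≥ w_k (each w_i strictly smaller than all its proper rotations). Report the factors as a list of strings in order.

["de", "b", "adbb", "aacabeadeaeabcaecbeb"]

emit factor 1: 'de' (i=0, period=2)
emit factor 2: 'b' (i=2, period=1)
emit factor 3: 'adbb' (i=3, period=4)
emit factor 4: 'aacabeadeaeabcaecbeb' (i=7, period=20)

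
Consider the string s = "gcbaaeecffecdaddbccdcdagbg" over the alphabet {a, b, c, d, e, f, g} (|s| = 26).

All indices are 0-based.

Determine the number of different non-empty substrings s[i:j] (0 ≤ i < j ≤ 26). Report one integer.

rank→(start, suffix):
  0 → (3, 'aaeecffecdaddbccdcdagbg')
  1 → (13, 'addbccdcdagbg')
  2 → (4, 'aeecffecdaddbccdcdagbg')
  3 → (22, 'agbg')
  4 → (2, 'baaeecffecdaddbccdcdagbg')
  5 → (16, 'bccdcdagbg')
  6 → (24, 'bg')
  7 → (1, 'cbaaeecffecdaddbccdcdagbg')
  8 → (17, 'ccdcdagbg')
  9 → (11, 'cdaddbccdcdagbg')
  10 → (20, 'cdagbg')
  11 → (18, 'cdcdagbg')
  12 → (7, 'cffecdaddbccdcdagbg')
  13 → (12, 'daddbccdcdagbg')
  14 → (21, 'dagbg')
  15 → (15, 'dbccdcdagbg')
  16 → (19, 'dcdagbg')
  17 → (14, 'ddbccdcdagbg')
  18 → (10, 'ecdaddbccdcdagbg')
  19 → (6, 'ecffecdaddbccdcdagbg')
  20 → (5, 'eecffecdaddbccdcdagbg')
  21 → (9, 'fecdaddbccdcdagbg')
  22 → (8, 'ffecdaddbccdcdagbg')
  23 → (25, 'g')
  24 → (23, 'gbg')
  25 → (0, 'gcbaaeecffecdaddbccdcdagbg')

SA = [3, 13, 4, 22, 2, 16, 24, 1, 17, 11, 20, 18, 7, 12, 21, 15, 19, 14, 10, 6, 5, 9, 8, 25, 23, 0]
i: (SA[i-1],SA[i]) lcp shared
  1: (3,13) 1 'a'
  2: (13,4) 1 'a'
  3: (4,22) 1 'a'
  4: (22,2) 0 ''
  5: (2,16) 1 'b'
  6: (16,24) 1 'b'
  7: (24,1) 0 ''
  8: (1,17) 1 'c'
  9: (17,11) 1 'c'
  10: (11,20) 3 'cda'
  11: (20,18) 2 'cd'
  12: (18,7) 1 'c'
  13: (7,12) 0 ''
  14: (12,21) 2 'da'
  15: (21,15) 1 'd'
  16: (15,19) 1 'd'
  17: (19,14) 1 'd'
  18: (14,10) 0 ''
  19: (10,6) 2 'ec'
  20: (6,5) 1 'e'
  21: (5,9) 0 ''
  22: (9,8) 1 'f'
  23: (8,25) 0 ''
  24: (25,23) 1 'g'
  25: (23,0) 1 'g'

n(n+1)/2 = 26·27/2 = 351
Σ LCP = 0 + 1 + 1 + 1 + 0 + 1 + 1 + 0 + 1 + 1 + 3 + 2 + 1 + 0 + 2 + 1 + 1 + 1 + 0 + 2 + 1 + 0 + 1 + 0 + 1 + 1 = 24
distinct = 351 − 24 = 327

327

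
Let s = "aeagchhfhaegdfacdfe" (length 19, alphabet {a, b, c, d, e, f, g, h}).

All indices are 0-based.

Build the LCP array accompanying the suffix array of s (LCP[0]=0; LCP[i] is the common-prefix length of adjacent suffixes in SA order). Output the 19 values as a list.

[0, 1, 2, 1, 0, 1, 0, 2, 0, 1, 1, 0, 1, 1, 0, 1, 0, 1, 1]

rank | idx | suffix
   0 |  14 | acdfe
   1 |   0 | aeagchhfhaegdfacdfe
   2 |   9 | aegdfacdfe
   3 |   2 | agchhfhaegdfacdfe
   4 |  15 | cdfe
   5 |   4 | chhfhaegdfacdfe
   6 |  12 | dfacdfe
   7 |  16 | dfe
   8 |  18 | e
   9 |   1 | eagchhfhaegdfacdfe
  10 |  10 | egdfacdfe
  11 |  13 | facdfe
  12 |  17 | fe
  13 |   7 | fhaegdfacdfe
  14 |   3 | gchhfhaegdfacdfe
  15 |  11 | gdfacdfe
  16 |   8 | haegdfacdfe
  17 |   6 | hfhaegdfacdfe
  18 |   5 | hhfhaegdfacdfe

SA = [14, 0, 9, 2, 15, 4, 12, 16, 18, 1, 10, 13, 17, 7, 3, 11, 8, 6, 5]
[i] adj suffixes → lcp
  [1] 14/0 → 1 ('a')
  [2] 0/9 → 2 ('ae')
  [3] 9/2 → 1 ('a')
  [4] 2/15 → 0 ('')
  [5] 15/4 → 1 ('c')
  [6] 4/12 → 0 ('')
  [7] 12/16 → 2 ('df')
  [8] 16/18 → 0 ('')
  [9] 18/1 → 1 ('e')
  [10] 1/10 → 1 ('e')
  [11] 10/13 → 0 ('')
  [12] 13/17 → 1 ('f')
  [13] 17/7 → 1 ('f')
  [14] 7/3 → 0 ('')
  [15] 3/11 → 1 ('g')
  [16] 11/8 → 0 ('')
  [17] 8/6 → 1 ('h')
  [18] 6/5 → 1 ('h')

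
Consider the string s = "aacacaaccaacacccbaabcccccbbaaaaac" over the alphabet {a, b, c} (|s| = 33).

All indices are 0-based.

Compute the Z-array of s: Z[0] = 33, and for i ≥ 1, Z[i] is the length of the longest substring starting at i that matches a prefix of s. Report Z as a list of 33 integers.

Z[0]=33
i=1: i≥r, start 0; Z[1]=1 grow→box=[1,2)
i=2: i≥r, start 0; Z[2]=0
i=3: i≥r, start 0; Z[3]=1 grow→box=[3,4)
i=4: i≥r, start 0; Z[4]=0
i=5: i≥r, start 0; Z[5]=3 grow→box=[5,8)
i=6: min(r-i=2, Z[1]=1)=1; Z[6]=1
i=7: min(r-i=1, Z[2]=0)=0; Z[7]=0
i=8: i≥r, start 0; Z[8]=0
i=9: i≥r, start 0; Z[9]=5 grow→box=[9,14)
i=10: min(r-i=4, Z[1]=1)=1; Z[10]=1
i=11: min(r-i=3, Z[2]=0)=0; Z[11]=0
i=12: min(r-i=2, Z[3]=1)=1; Z[12]=1
i=13: min(r-i=1, Z[4]=0)=0; Z[13]=0
i=14: i≥r, start 0; Z[14]=0
i=15: i≥r, start 0; Z[15]=0
i=16: i≥r, start 0; Z[16]=0
i=17: i≥r, start 0; Z[17]=2 grow→box=[17,19)
i=18: min(r-i=1, Z[1]=1)=1; Z[18]=1
i=19: i≥r, start 0; Z[19]=0
i=20: i≥r, start 0; Z[20]=0
i=21: i≥r, start 0; Z[21]=0
i=22: i≥r, start 0; Z[22]=0
i=23: i≥r, start 0; Z[23]=0
i=24: i≥r, start 0; Z[24]=0
i=25: i≥r, start 0; Z[25]=0
i=26: i≥r, start 0; Z[26]=0
i=27: i≥r, start 0; Z[27]=2 grow→box=[27,29)
i=28: min(r-i=1, Z[1]=1)=1; Z[28]=2 grow→box=[28,30)
i=29: min(r-i=1, Z[1]=1)=1; Z[29]=2 grow→box=[29,31)
i=30: min(r-i=1, Z[1]=1)=1; Z[30]=3 grow→box=[30,33)
i=31: min(r-i=2, Z[1]=1)=1; Z[31]=1
i=32: min(r-i=1, Z[2]=0)=0; Z[32]=0

[33, 1, 0, 1, 0, 3, 1, 0, 0, 5, 1, 0, 1, 0, 0, 0, 0, 2, 1, 0, 0, 0, 0, 0, 0, 0, 0, 2, 2, 2, 3, 1, 0]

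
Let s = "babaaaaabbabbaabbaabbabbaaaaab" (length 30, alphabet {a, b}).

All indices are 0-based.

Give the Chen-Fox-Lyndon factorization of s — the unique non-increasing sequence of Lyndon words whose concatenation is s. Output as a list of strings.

emit factor 1: 'b' (i=0, period=1)
emit factor 2: 'ab' (i=1, period=2)
emit factor 3: 'aaaaabbabbaabbaabbabb' (i=3, period=21)
emit factor 4: 'aaaaab' (i=24, period=6)

["b", "ab", "aaaaabbabbaabbaabbabb", "aaaaab"]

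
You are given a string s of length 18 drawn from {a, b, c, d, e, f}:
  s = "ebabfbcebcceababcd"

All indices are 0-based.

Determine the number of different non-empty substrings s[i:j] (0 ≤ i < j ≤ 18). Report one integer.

151

sorted suffixes:
  #0 SA[0]=12  'ababcd'
  #1 SA[1]=14  'abcd'
  #2 SA[2]=2  'abfbcebcceababcd'
  #3 SA[3]=13  'babcd'
  #4 SA[4]=1  'babfbcebcceababcd'
  #5 SA[5]=8  'bcceababcd'
  #6 SA[6]=15  'bcd'
  #7 SA[7]=5  'bcebcceababcd'
  #8 SA[8]=3  'bfbcebcceababcd'
  #9 SA[9]=9  'cceababcd'
  #10 SA[10]=16  'cd'
  #11 SA[11]=10  'ceababcd'
  #12 SA[12]=6  'cebcceababcd'
  #13 SA[13]=17  'd'
  #14 SA[14]=11  'eababcd'
  #15 SA[15]=0  'ebabfbcebcceababcd'
  #16 SA[16]=7  'ebcceababcd'
  #17 SA[17]=4  'fbcebcceababcd'

SA = [12, 14, 2, 13, 1, 8, 15, 5, 3, 9, 16, 10, 6, 17, 11, 0, 7, 4]
[i] adj suffixes → lcp
  [1] 12/14 → 2 ('ab')
  [2] 14/2 → 2 ('ab')
  [3] 2/13 → 0 ('')
  [4] 13/1 → 3 ('bab')
  [5] 1/8 → 1 ('b')
  [6] 8/15 → 2 ('bc')
  [7] 15/5 → 2 ('bc')
  [8] 5/3 → 1 ('b')
  [9] 3/9 → 0 ('')
  [10] 9/16 → 1 ('c')
  [11] 16/10 → 1 ('c')
  [12] 10/6 → 2 ('ce')
  [13] 6/17 → 0 ('')
  [14] 17/11 → 0 ('')
  [15] 11/0 → 1 ('e')
  [16] 0/7 → 2 ('eb')
  [17] 7/4 → 0 ('')

n(n+1)/2 = 18·19/2 = 171
Σ LCP = 0 + 2 + 2 + 0 + 3 + 1 + 2 + 2 + 1 + 0 + 1 + 1 + 2 + 0 + 0 + 1 + 2 + 0 = 20
distinct = 171 − 20 = 151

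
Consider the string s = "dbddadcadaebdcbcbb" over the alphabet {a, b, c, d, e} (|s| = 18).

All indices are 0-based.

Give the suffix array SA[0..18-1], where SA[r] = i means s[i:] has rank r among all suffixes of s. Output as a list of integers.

rank→(start, suffix):
  0 → (7, 'adaebdcbcbb')
  1 → (4, 'adcadaebdcbcbb')
  2 → (9, 'aebdcbcbb')
  3 → (17, 'b')
  4 → (16, 'bb')
  5 → (14, 'bcbb')
  6 → (11, 'bdcbcbb')
  7 → (1, 'bddadcadaebdcbcbb')
  8 → (6, 'cadaebdcbcbb')
  9 → (15, 'cbb')
  10 → (13, 'cbcbb')
  11 → (3, 'dadcadaebdcbcbb')
  12 → (8, 'daebdcbcbb')
  13 → (0, 'dbddadcadaebdcbcbb')
  14 → (5, 'dcadaebdcbcbb')
  15 → (12, 'dcbcbb')
  16 → (2, 'ddadcadaebdcbcbb')
  17 → (10, 'ebdcbcbb')

[7, 4, 9, 17, 16, 14, 11, 1, 6, 15, 13, 3, 8, 0, 5, 12, 2, 10]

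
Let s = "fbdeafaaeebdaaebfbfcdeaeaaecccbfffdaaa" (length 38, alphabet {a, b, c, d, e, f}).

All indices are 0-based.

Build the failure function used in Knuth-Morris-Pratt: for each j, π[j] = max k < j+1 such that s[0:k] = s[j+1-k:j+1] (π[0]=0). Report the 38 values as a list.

[0, 0, 0, 0, 0, 1, 0, 0, 0, 0, 0, 0, 0, 0, 0, 0, 1, 2, 1, 0, 0, 0, 0, 0, 0, 0, 0, 0, 0, 0, 0, 1, 1, 1, 0, 0, 0, 0]

π[0] = 0
j=1 s[j]='b': π[1]=0 (border '')
j=2 s[j]='d': π[2]=0 (border '')
j=3 s[j]='e': π[3]=0 (border '')
j=4 s[j]='a': π[4]=0 (border '')
j=5 s[j]='f': π[5]=1 (border 'f')
j=6 s[j]='a': k: 1→0; π[6]=0 (border '')
j=7 s[j]='a': π[7]=0 (border '')
j=8 s[j]='e': π[8]=0 (border '')
j=9 s[j]='e': π[9]=0 (border '')
j=10 s[j]='b': π[10]=0 (border '')
j=11 s[j]='d': π[11]=0 (border '')
j=12 s[j]='a': π[12]=0 (border '')
j=13 s[j]='a': π[13]=0 (border '')
j=14 s[j]='e': π[14]=0 (border '')
j=15 s[j]='b': π[15]=0 (border '')
j=16 s[j]='f': π[16]=1 (border 'f')
j=17 s[j]='b': π[17]=2 (border 'fb')
j=18 s[j]='f': k: 2→0; π[18]=1 (border 'f')
j=19 s[j]='c': k: 1→0; π[19]=0 (border '')
j=20 s[j]='d': π[20]=0 (border '')
j=21 s[j]='e': π[21]=0 (border '')
j=22 s[j]='a': π[22]=0 (border '')
j=23 s[j]='e': π[23]=0 (border '')
j=24 s[j]='a': π[24]=0 (border '')
j=25 s[j]='a': π[25]=0 (border '')
j=26 s[j]='e': π[26]=0 (border '')
j=27 s[j]='c': π[27]=0 (border '')
j=28 s[j]='c': π[28]=0 (border '')
j=29 s[j]='c': π[29]=0 (border '')
j=30 s[j]='b': π[30]=0 (border '')
j=31 s[j]='f': π[31]=1 (border 'f')
j=32 s[j]='f': k: 1→0; π[32]=1 (border 'f')
j=33 s[j]='f': k: 1→0; π[33]=1 (border 'f')
j=34 s[j]='d': k: 1→0; π[34]=0 (border '')
j=35 s[j]='a': π[35]=0 (border '')
j=36 s[j]='a': π[36]=0 (border '')
j=37 s[j]='a': π[37]=0 (border '')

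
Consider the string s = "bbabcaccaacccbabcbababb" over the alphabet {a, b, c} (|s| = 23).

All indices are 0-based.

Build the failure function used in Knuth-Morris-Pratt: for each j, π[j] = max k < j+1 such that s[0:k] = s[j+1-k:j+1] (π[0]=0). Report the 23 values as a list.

[0, 1, 0, 1, 0, 0, 0, 0, 0, 0, 0, 0, 0, 1, 0, 1, 0, 1, 0, 1, 0, 1, 2]

π[0] = 0
j=1 s[j]='b': π[1]=1 (border 'b')
j=2 s[j]='a': k: 1→0; π[2]=0 (border '')
j=3 s[j]='b': π[3]=1 (border 'b')
j=4 s[j]='c': k: 1→0; π[4]=0 (border '')
j=5 s[j]='a': π[5]=0 (border '')
j=6 s[j]='c': π[6]=0 (border '')
j=7 s[j]='c': π[7]=0 (border '')
j=8 s[j]='a': π[8]=0 (border '')
j=9 s[j]='a': π[9]=0 (border '')
j=10 s[j]='c': π[10]=0 (border '')
j=11 s[j]='c': π[11]=0 (border '')
j=12 s[j]='c': π[12]=0 (border '')
j=13 s[j]='b': π[13]=1 (border 'b')
j=14 s[j]='a': k: 1→0; π[14]=0 (border '')
j=15 s[j]='b': π[15]=1 (border 'b')
j=16 s[j]='c': k: 1→0; π[16]=0 (border '')
j=17 s[j]='b': π[17]=1 (border 'b')
j=18 s[j]='a': k: 1→0; π[18]=0 (border '')
j=19 s[j]='b': π[19]=1 (border 'b')
j=20 s[j]='a': k: 1→0; π[20]=0 (border '')
j=21 s[j]='b': π[21]=1 (border 'b')
j=22 s[j]='b': π[22]=2 (border 'bb')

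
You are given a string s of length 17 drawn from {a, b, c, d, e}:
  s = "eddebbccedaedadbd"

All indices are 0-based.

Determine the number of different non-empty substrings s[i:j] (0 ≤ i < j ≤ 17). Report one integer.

rank→(start, suffix):
  0 → (13, 'adbd')
  1 → (10, 'aedadbd')
  2 → (4, 'bbccedaedadbd')
  3 → (5, 'bccedaedadbd')
  4 → (15, 'bd')
  5 → (6, 'ccedaedadbd')
  6 → (7, 'cedaedadbd')
  7 → (16, 'd')
  8 → (12, 'dadbd')
  9 → (9, 'daedadbd')
  10 → (14, 'dbd')
  11 → (1, 'ddebbccedaedadbd')
  12 → (2, 'debbccedaedadbd')
  13 → (3, 'ebbccedaedadbd')
  14 → (11, 'edadbd')
  15 → (8, 'edaedadbd')
  16 → (0, 'eddebbccedaedadbd')

SA = [13, 10, 4, 5, 15, 6, 7, 16, 12, 9, 14, 1, 2, 3, 11, 8, 0]
i: (SA[i-1],SA[i]) lcp shared
  1: (13,10) 1 'a'
  2: (10,4) 0 ''
  3: (4,5) 1 'b'
  4: (5,15) 1 'b'
  5: (15,6) 0 ''
  6: (6,7) 1 'c'
  7: (7,16) 0 ''
  8: (16,12) 1 'd'
  9: (12,9) 2 'da'
  10: (9,14) 1 'd'
  11: (14,1) 1 'd'
  12: (1,2) 1 'd'
  13: (2,3) 0 ''
  14: (3,11) 1 'e'
  15: (11,8) 3 'eda'
  16: (8,0) 2 'ed'

n(n+1)/2 = 17·18/2 = 153
Σ LCP = 0 + 1 + 0 + 1 + 1 + 0 + 1 + 0 + 1 + 2 + 1 + 1 + 1 + 0 + 1 + 3 + 2 = 16
distinct = 153 − 16 = 137

137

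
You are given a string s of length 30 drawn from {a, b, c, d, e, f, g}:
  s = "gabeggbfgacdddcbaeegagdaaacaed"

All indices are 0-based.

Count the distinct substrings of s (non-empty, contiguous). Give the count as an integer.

435

rank→(start, suffix):
  0 → (23, 'aaacaed')
  1 → (24, 'aacaed')
  2 → (1, 'abeggbfgacdddcbaeegagdaaacaed')
  3 → (25, 'acaed')
  4 → (9, 'acdddcbaeegagdaaacaed')
  5 → (27, 'aed')
  6 → (16, 'aeegagdaaacaed')
  7 → (20, 'agdaaacaed')
  8 → (15, 'baeegagdaaacaed')
  9 → (2, 'beggbfgacdddcbaeegagdaaacaed')
  10 → (6, 'bfgacdddcbaeegagdaaacaed')
  11 → (26, 'caed')
  12 → (14, 'cbaeegagdaaacaed')
  13 → (10, 'cdddcbaeegagdaaacaed')
  14 → (29, 'd')
  15 → (22, 'daaacaed')
  16 → (13, 'dcbaeegagdaaacaed')
  17 → (12, 'ddcbaeegagdaaacaed')
  18 → (11, 'dddcbaeegagdaaacaed')
  19 → (28, 'ed')
  20 → (17, 'eegagdaaacaed')
  21 → (18, 'egagdaaacaed')
  22 → (3, 'eggbfgacdddcbaeegagdaaacaed')
  23 → (7, 'fgacdddcbaeegagdaaacaed')
  24 → (0, 'gabeggbfgacdddcbaeegagdaaacaed')
  25 → (8, 'gacdddcbaeegagdaaacaed')
  26 → (19, 'gagdaaacaed')
  27 → (5, 'gbfgacdddcbaeegagdaaacaed')
  28 → (21, 'gdaaacaed')
  29 → (4, 'ggbfgacdddcbaeegagdaaacaed')

SA = [23, 24, 1, 25, 9, 27, 16, 20, 15, 2, 6, 26, 14, 10, 29, 22, 13, 12, 11, 28, 17, 18, 3, 7, 0, 8, 19, 5, 21, 4]
rank  pair      lcp
   1  s[23:],s[24:]  2  'aa'
   2  s[24:],s[1:]  1  'a'
   3  s[1:],s[25:]  1  'a'
   4  s[25:],s[9:]  2  'ac'
   5  s[9:],s[27:]  1  'a'
   6  s[27:],s[16:]  2  'ae'
   7  s[16:],s[20:]  1  'a'
   8  s[20:],s[15:]  0  ''
   9  s[15:],s[2:]  1  'b'
  10  s[2:],s[6:]  1  'b'
  11  s[6:],s[26:]  0  ''
  12  s[26:],s[14:]  1  'c'
  13  s[14:],s[10:]  1  'c'
  14  s[10:],s[29:]  0  ''
  15  s[29:],s[22:]  1  'd'
  16  s[22:],s[13:]  1  'd'
  17  s[13:],s[12:]  1  'd'
  18  s[12:],s[11:]  2  'dd'
  19  s[11:],s[28:]  0  ''
  20  s[28:],s[17:]  1  'e'
  21  s[17:],s[18:]  1  'e'
  22  s[18:],s[3:]  2  'eg'
  23  s[3:],s[7:]  0  ''
  24  s[7:],s[0:]  0  ''
  25  s[0:],s[8:]  2  'ga'
  26  s[8:],s[19:]  2  'ga'
  27  s[19:],s[5:]  1  'g'
  28  s[5:],s[21:]  1  'g'
  29  s[21:],s[4:]  1  'g'

n(n+1)/2 = 30·31/2 = 465
Σ LCP = 0 + 2 + 1 + 1 + 2 + 1 + 2 + 1 + 0 + 1 + 1 + 0 + 1 + 1 + 0 + 1 + 1 + 1 + 2 + 0 + 1 + 1 + 2 + 0 + 0 + 2 + 2 + 1 + 1 + 1 = 30
distinct = 465 − 30 = 435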